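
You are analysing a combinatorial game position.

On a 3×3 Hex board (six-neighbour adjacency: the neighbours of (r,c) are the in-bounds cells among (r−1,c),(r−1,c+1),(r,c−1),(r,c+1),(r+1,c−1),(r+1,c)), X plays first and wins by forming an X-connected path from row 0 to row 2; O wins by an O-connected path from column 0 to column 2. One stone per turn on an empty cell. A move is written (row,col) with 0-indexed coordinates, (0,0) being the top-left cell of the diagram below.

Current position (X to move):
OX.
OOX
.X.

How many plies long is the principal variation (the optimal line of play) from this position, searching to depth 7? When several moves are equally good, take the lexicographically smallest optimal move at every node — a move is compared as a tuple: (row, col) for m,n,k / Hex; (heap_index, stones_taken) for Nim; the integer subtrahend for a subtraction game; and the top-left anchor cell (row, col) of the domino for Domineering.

PV length from [OX./OOX/.X.]: 1 ply

[OX./OOX/.X.] X move#1: (0,2):+1/OXX/OOX/.X.*, (2,0):-1/OX./OOX/XX., (2,2):-1/OX./OOX/.XX
[OXX/OOX/.X.] end (terminal -1, O#2); searched OX./OOX/.X. to 7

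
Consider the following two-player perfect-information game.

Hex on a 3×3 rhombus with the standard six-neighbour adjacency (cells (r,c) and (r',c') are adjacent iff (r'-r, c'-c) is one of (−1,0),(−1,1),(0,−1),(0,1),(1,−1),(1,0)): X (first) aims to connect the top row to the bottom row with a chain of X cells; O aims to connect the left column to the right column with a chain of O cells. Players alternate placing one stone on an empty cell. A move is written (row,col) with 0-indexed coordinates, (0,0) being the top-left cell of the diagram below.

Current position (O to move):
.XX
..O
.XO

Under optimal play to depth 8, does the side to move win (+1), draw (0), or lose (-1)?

ply 1, O at .XX/..O/.XO | (0,0)=-1→OXX/..O/.XO; (1,0)=-1→.XX/O.O/.XO; (1,1)=+1→.XX/.OO/.XO*; (2,0)=-1→.XX/..O/OXO
ply 2, X at .XX/.OO/.XO | (0,0)=-1→XXX/.OO/.XO*; (1,0)=-1→.XX/XOO/.XO; (2,0)=-1→.XX/.OO/XXO
ply 3, O at XXX/.OO/.XO | (1,0)=+1→XXX/OOO/.XO*; (2,0)=+1→XXX/.OO/OXO
ply 4: XXX/OOO/.XO is terminal -1 (X); from .XX/..O/.XO depth 8

value(.XX/..O/.XO, O) = +1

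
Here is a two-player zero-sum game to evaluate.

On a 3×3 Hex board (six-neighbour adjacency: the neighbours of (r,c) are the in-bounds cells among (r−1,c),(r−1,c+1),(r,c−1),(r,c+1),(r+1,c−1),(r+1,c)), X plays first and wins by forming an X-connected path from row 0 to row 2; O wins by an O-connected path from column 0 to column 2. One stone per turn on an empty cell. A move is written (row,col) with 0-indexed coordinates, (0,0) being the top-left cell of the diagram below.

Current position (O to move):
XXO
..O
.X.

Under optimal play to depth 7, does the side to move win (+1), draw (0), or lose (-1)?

value(XXO/..O/.X., O) = +1

[XXO/..O/.X.] O move#1: (1,0):-1/XXO/O.O/.X., (1,1):+1/XXO/.OO/.X.*, (2,0):-1/XXO/..O/OX., (2,2):-1/XXO/..O/.XO
[XXO/.OO/.X.] X move#2: (1,0):-1/XXO/XOO/.X.*, (2,0):-1/XXO/.OO/XX., (2,2):-1/XXO/.OO/.XX
[XXO/XOO/.X.] O move#3: (2,0):+1/XXO/XOO/OX.*, (2,2):-1/XXO/XOO/.XO
[XXO/XOO/OX.] end (terminal -1, X#4); searched XXO/..O/.X. to 7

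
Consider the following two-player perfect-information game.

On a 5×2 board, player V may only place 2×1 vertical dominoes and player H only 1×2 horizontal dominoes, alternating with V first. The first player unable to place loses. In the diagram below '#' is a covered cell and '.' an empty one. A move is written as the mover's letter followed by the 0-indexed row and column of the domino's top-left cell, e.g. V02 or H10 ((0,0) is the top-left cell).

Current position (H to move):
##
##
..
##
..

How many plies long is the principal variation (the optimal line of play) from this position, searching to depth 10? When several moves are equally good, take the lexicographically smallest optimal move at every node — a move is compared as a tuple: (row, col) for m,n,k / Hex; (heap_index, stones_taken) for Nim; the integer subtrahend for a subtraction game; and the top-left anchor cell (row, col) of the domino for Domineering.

ply 1, H at ##/##/../##/.. | H20=+1→##/##/##/##/..*; H40=+1→##/##/../##/##
ply 2: ##/##/##/##/.. is terminal -1 (V); from ##/##/../##/.. depth 10

PV length from [##/##/../##/..]: 1 ply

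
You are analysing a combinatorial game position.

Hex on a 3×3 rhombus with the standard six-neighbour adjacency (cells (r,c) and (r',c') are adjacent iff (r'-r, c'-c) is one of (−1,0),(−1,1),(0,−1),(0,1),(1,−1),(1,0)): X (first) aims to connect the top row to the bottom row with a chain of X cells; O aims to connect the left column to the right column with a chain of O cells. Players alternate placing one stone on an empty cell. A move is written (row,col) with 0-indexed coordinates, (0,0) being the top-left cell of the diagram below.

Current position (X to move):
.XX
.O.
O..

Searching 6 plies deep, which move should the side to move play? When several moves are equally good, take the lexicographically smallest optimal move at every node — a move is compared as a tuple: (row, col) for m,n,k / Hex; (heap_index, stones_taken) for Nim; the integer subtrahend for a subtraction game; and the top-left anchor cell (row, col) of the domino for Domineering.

X's best at [.XX/.O./O..]: (1,2)

[.XX/.O./O..] X move#1: (0,0):-1/XXX/.O./O.., (1,0):-1/.XX/XO./O.., (1,2):+1/.XX/.OX/O..*, (2,1):-1/.XX/.O./OX., (2,2):-1/.XX/.O./O.X
[.XX/.OX/O..] O move#2: (0,0):-1/OXX/.OX/O..*, (1,0):-1/.XX/OOX/O.., (2,1):-1/.XX/.OX/OO., (2,2):-1/.XX/.OX/O.O
[OXX/.OX/O..] X move#3: (1,0):+1/OXX/XOX/O..*, (2,1):+1/OXX/.OX/OX., (2,2):+1/OXX/.OX/O.X
[OXX/XOX/O..] O move#4: (2,1):-1/OXX/XOX/OO.*, (2,2):-1/OXX/XOX/O.O
[OXX/XOX/OO.] X move#5: (2,2):+1/OXX/XOX/OOX*
[OXX/XOX/OOX] end (terminal -1, O#6); searched .XX/.O./O.. to 6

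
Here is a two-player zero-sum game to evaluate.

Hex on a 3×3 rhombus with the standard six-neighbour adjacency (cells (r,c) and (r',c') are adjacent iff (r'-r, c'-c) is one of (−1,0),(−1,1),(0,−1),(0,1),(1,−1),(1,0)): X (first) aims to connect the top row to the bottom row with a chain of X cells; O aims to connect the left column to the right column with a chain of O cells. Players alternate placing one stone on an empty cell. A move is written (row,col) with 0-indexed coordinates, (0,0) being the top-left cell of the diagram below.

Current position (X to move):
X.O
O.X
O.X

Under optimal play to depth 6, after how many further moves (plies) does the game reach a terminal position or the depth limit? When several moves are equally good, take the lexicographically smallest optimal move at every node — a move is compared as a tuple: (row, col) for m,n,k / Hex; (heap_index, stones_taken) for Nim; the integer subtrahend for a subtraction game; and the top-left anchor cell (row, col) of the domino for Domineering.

ply 1, X at X.O/O.X/O.X | (0,1)=-1→XXO/O.X/O.X*; (1,1)=-1→X.O/OXX/O.X; (2,1)=-1→X.O/O.X/OXX
ply 2, O at XXO/O.X/O.X | (1,1)=+1→XXO/OOX/O.X*; (2,1)=-1→XXO/O.X/OOX
ply 3: XXO/OOX/O.X is terminal -1 (X); from X.O/O.X/O.X depth 6

PV length from [X.O/O.X/O.X]: 2 plies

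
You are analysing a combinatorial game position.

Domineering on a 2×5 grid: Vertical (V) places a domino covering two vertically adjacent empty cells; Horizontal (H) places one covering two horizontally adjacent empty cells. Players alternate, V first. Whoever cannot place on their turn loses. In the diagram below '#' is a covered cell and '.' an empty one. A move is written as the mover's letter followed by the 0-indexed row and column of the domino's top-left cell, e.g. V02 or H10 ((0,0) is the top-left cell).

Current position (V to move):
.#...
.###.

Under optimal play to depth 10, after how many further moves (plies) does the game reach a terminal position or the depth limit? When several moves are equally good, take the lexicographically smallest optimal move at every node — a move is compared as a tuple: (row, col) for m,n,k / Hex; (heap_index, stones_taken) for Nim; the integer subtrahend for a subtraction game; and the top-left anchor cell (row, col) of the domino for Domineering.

PV length from [.#.../.###.]: 3 plies

[.#.../.###.] V move#1: V00:-1/##.../####., V04:+1/.#..#/.####*
[.#..#/.####] H move#2: H02:-1/.####/.####*
[.####/.####] V move#3: V00:+1/#####/#####*
[#####/#####] end (terminal -1, H#4); searched .#.../.###. to 10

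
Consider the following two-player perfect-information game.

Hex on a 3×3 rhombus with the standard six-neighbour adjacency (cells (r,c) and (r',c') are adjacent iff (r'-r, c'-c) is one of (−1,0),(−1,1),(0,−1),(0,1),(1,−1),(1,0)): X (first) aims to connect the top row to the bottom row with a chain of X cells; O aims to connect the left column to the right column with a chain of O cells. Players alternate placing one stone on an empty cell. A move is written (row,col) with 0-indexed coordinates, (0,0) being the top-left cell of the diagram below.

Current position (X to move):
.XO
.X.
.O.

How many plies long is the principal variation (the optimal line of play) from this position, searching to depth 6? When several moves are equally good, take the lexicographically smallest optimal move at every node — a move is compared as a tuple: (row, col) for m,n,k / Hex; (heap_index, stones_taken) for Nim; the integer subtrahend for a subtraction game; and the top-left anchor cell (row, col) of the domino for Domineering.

PV length from [.XO/.X./.O.]: 5 plies

ply 1, X at .XO/.X./.O. | (0,0)=-1→XXO/.X./.O.; (1,0)=-1→.XO/XX./.O.; (1,2)=+1→.XO/.XX/.O.*; (2,0)=+1→.XO/.X./XO.; (2,2)=+1→.XO/.X./.OX
ply 2, O at .XO/.XX/.O. | (0,0)=-1→OXO/.XX/.O.*; (1,0)=-1→.XO/OXX/.O.; (2,0)=-1→.XO/.XX/OO.; (2,2)=-1→.XO/.XX/.OO
ply 3, X at OXO/.XX/.O. | (1,0)=+1→OXO/XXX/.O.*; (2,0)=+1→OXO/.XX/XO.; (2,2)=+1→OXO/.XX/.OX
ply 4, O at OXO/XXX/.O. | (2,0)=-1→OXO/XXX/OO.*; (2,2)=-1→OXO/XXX/.OO
ply 5, X at OXO/XXX/OO. | (2,2)=+1→OXO/XXX/OOX*
ply 6: OXO/XXX/OOX is terminal -1 (O); from .XO/.X./.O. depth 6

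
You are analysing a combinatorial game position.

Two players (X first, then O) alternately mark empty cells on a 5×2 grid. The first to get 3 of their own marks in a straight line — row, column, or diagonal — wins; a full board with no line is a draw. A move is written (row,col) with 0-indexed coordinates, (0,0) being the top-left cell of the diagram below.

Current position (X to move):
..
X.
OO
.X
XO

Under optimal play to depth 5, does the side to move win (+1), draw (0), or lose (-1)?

value(../X./OO/.X/XO, X) = 0

[../X./OO/.X/XO] X move#1: (0,0):+0/X./X./OO/.X/XO*, (0,1):+0/.X/X./OO/.X/XO, (1,1):+0/../XX/OO/.X/XO, (3,0):+0/../X./OO/XX/XO
[X./X./OO/.X/XO] O move#2: (0,1):+0/XO/X./OO/.X/XO*, (1,1):+0/X./XO/OO/.X/XO, (3,0):+0/X./X./OO/OX/XO
[XO/X./OO/.X/XO] X move#3: (1,1):+0/XO/XX/OO/.X/XO*, (3,0):-1/XO/X./OO/XX/XO
[XO/XX/OO/.X/XO] O move#4: (3,0):+0/XO/XX/OO/OX/XO*
[XO/XX/OO/OX/XO] end (terminal +0, X#5); searched ../X./OO/.X/XO to 5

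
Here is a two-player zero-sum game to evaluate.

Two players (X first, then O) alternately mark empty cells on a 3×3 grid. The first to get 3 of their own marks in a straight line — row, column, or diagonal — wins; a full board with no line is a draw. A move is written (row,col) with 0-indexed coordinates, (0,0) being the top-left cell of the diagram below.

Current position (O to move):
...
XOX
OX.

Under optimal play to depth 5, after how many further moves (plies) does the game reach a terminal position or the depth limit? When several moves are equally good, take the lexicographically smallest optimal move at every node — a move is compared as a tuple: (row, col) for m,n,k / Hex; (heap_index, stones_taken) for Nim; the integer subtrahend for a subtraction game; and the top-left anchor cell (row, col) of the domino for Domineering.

PV length from [.../XOX/OX.]: 3 plies

p1 O@[.../XOX/OX.]: (0,0)[O../XOX/OX.]+1* (0,1)[.O./XOX/OX.]+0 (0,2)[..O/XOX/OX.]+1 (2,2)[.../XOX/OXO]+1
p2 X@[O../XOX/OX.]: (0,1)[OX./XOX/OX.]-1* (0,2)[O.X/XOX/OX.]-1 (2,2)[O../XOX/OXX]-1
p3 O@[OX./XOX/OX.]: (0,2)[OXO/XOX/OX.]+1* (2,2)[OX./XOX/OXO]+1
p4 X@[OXO/XOX/OX.] terminal -1; root [.../XOX/OX.] d5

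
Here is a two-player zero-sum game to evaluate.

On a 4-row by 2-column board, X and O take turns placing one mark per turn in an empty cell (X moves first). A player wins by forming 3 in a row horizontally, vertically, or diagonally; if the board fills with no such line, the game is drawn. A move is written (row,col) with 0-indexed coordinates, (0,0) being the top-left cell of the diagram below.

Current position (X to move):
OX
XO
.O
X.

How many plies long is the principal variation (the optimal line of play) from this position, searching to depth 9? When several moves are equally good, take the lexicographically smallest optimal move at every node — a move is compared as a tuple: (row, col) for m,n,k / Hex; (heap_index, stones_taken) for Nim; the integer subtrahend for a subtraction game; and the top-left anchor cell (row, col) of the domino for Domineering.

p1 X@[OX/XO/.O/X.]: (2,0)[OX/XO/XO/X.]+1* (3,1)[OX/XO/.O/XX]+0
p2 O@[OX/XO/XO/X.] terminal -1; root [OX/XO/.O/X.] d9

PV length from [OX/XO/.O/X.]: 1 ply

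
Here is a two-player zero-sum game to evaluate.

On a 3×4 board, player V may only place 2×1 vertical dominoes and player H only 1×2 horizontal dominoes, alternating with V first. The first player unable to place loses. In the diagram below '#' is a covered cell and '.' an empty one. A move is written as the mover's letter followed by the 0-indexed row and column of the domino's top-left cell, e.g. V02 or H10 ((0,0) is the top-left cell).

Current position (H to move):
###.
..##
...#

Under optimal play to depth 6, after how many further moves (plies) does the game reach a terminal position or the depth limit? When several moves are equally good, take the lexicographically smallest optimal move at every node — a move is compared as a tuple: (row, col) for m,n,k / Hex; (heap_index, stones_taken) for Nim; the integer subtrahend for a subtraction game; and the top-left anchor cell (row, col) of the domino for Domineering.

PV length from [###./..##/...#]: 1 ply

[###./..##/...#] H move#1: H10:+1/###./####/...#*, H20:+1/###./..##/##.#, H21:-1/###./..##/.###
[###./####/...#] end (terminal -1, V#2); searched ###./..##/...# to 6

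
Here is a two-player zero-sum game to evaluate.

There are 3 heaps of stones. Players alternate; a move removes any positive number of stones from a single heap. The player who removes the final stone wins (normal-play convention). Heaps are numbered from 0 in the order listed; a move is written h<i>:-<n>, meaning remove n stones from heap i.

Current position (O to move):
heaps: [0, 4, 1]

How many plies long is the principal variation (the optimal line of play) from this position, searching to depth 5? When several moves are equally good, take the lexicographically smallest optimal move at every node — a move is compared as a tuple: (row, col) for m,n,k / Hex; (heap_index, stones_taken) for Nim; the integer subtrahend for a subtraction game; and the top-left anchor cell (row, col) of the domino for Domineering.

[(0,4,1)] O move#1: h1:-1:-1/(0,3,1), h1:-2:-1/(0,2,1), h1:-3:+1/(0,1,1)*, h1:-4:-1/(0,0,1), h2:-1:-1/(0,4,0)
[(0,1,1)] X move#2: h1:-1:-1/(0,0,1)*, h2:-1:-1/(0,1,0)
[(0,0,1)] O move#3: h2:-1:+1/(0,0,0)*
[(0,0,0)] end (terminal -1, X#4); searched (0,4,1) to 5

PV length from [(0,4,1)]: 3 plies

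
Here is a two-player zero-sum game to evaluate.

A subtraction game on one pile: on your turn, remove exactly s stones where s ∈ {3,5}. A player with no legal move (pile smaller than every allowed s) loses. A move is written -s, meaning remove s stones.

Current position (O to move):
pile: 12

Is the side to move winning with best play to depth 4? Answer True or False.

ply 1, O at 12 | -3=+1→9*; -5=-1→7
ply 2, X at 9 | -3=-1→6*; -5=-1→4
ply 3, O at 6 | -3=-1→3; -5=+1→1*
ply 4: 1 is terminal -1 (X); from 12 depth 4

O winning at [12]: True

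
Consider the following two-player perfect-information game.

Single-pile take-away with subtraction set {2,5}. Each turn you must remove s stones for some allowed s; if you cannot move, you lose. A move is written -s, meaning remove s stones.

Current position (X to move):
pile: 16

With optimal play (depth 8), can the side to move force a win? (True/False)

X winning at [16]: True

ply 1, X at 16 | -2=+1→14*; -5=+1→11
ply 2, O at 14 | -2=-1→12*; -5=-1→9
ply 3, X at 12 | -2=-1→10; -5=+1→7*
ply 4, O at 7 | -2=-1→5*; -5=-1→2
ply 5, X at 5 | -2=-1→3; -5=+1→0*
ply 6: 0 is terminal -1 (O); from 16 depth 8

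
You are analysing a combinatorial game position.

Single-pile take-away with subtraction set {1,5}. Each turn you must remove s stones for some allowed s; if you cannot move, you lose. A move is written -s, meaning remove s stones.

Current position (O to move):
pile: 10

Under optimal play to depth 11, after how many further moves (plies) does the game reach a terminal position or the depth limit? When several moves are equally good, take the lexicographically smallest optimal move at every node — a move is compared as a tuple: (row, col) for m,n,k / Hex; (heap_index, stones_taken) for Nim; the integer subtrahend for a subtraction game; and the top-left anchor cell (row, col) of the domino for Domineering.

ply 1, O at 10 | -1=-1→9*; -5=-1→5
ply 2, X at 9 | -1=+1→8*; -5=+1→4
ply 3, O at 8 | -1=-1→7*; -5=-1→3
ply 4, X at 7 | -1=+1→6*; -5=+1→2
ply 5, O at 6 | -1=-1→5*; -5=-1→1
ply 6, X at 5 | -1=+1→4*; -5=+1→0
ply 7, O at 4 | -1=-1→3*
ply 8, X at 3 | -1=+1→2*
ply 9, O at 2 | -1=-1→1*
ply 10, X at 1 | -1=+1→0*
ply 11: 0 is terminal -1 (O); from 10 depth 11

PV length from [10]: 10 plies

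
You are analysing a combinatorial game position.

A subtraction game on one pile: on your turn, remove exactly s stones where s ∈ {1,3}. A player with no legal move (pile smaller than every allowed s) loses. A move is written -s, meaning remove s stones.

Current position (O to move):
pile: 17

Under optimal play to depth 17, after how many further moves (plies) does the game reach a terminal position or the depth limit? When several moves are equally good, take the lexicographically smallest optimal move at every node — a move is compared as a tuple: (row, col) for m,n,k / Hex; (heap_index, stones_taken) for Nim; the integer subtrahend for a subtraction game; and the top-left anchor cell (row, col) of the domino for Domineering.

PV length from [17]: 17 plies

[17] O move#1: -1:+1/16*, -3:+1/14
[16] X move#2: -1:-1/15*, -3:-1/13
[15] O move#3: -1:+1/14*, -3:+1/12
[14] X move#4: -1:-1/13*, -3:-1/11
[13] O move#5: -1:+1/12*, -3:+1/10
[12] X move#6: -1:-1/11*, -3:-1/9
[11] O move#7: -1:+1/10*, -3:+1/8
[10] X move#8: -1:-1/9*, -3:-1/7
[9] O move#9: -1:+1/8*, -3:+1/6
[8] X move#10: -1:-1/7*, -3:-1/5
[7] O move#11: -1:+1/6*, -3:+1/4
[6] X move#12: -1:-1/5*, -3:-1/3
[5] O move#13: -1:+1/4*, -3:+1/2
[4] X move#14: -1:-1/3*, -3:-1/1
[3] O move#15: -1:+1/2*, -3:+1/0
[2] X move#16: -1:-1/1*
[1] O move#17: -1:+1/0*
[0] end (terminal -1, X#18); searched 17 to 17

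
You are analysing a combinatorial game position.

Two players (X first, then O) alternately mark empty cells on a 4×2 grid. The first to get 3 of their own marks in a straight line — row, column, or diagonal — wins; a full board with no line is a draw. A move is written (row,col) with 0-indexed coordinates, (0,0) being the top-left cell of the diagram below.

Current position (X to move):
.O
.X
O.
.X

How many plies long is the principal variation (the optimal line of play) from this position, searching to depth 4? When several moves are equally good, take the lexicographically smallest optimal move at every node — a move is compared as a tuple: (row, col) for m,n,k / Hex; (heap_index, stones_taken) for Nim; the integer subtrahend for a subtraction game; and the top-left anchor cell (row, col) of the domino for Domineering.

PV length from [.O/.X/O./.X]: 1 ply

p1 X@[.O/.X/O./.X]: (0,0)[XO/.X/O./.X]+0 (1,0)[.O/XX/O./.X]+0 (2,1)[.O/.X/OX/.X]+1* (3,0)[.O/.X/O./XX]+0
p2 O@[.O/.X/OX/.X] terminal -1; root [.O/.X/O./.X] d4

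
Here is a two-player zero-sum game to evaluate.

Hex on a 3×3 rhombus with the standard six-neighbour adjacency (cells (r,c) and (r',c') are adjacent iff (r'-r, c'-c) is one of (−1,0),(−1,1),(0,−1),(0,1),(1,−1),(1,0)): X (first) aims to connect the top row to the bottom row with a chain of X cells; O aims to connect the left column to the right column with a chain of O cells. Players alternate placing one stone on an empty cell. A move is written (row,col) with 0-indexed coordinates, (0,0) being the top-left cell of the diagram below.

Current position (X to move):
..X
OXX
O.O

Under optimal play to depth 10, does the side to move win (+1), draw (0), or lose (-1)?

value(..X/OXX/O.O, X) = +1

ply 1, X at ..X/OXX/O.O | (0,0)=-1→X.X/OXX/O.O; (0,1)=-1→.XX/OXX/O.O; (2,1)=+1→..X/OXX/OXO*
ply 2: ..X/OXX/OXO is terminal -1 (O); from ..X/OXX/O.O depth 10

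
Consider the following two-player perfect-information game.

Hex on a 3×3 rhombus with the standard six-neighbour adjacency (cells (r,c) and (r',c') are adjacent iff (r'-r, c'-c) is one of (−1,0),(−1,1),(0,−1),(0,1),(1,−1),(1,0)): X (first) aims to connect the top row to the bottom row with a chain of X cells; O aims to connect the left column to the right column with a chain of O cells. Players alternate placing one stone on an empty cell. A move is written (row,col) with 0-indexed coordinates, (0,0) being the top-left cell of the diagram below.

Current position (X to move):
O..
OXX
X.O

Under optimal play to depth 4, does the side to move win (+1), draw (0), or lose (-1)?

value(O../OXX/X.O, X) = +1

[O../OXX/X.O] X move#1: (0,1):+1/OX./OXX/X.O*, (0,2):+1/O.X/OXX/X.O, (2,1):+1/O../OXX/XXO
[OX./OXX/X.O] end (terminal -1, O#2); searched O../OXX/X.O to 4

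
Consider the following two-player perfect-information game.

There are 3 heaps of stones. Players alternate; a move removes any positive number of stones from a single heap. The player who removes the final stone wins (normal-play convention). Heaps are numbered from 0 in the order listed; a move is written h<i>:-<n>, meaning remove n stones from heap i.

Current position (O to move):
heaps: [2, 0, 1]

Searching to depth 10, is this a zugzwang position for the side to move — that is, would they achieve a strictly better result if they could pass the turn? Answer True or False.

p1 O@[(2,0,1)]: h0:-1[(1,0,1)]+1* h0:-2[(0,0,1)]-1 h2:-1[(2,0,0)]-1
p2 X@[(1,0,1)]: h0:-1[(0,0,1)]-1* h2:-1[(1,0,0)]-1
p3 O@[(0,0,1)]: h2:-1[(0,0,0)]+1*
p4 X@[(0,0,0)] terminal -1; root [(2,0,1)] d10
pass branch (X moves first from the same position):
  | p1 X@[(2,0,1)]: h0:-1[(1,0,1)]+1* h0:-2[(0,0,1)]-1 h2:-1[(2,0,0)]-1
  | p2 O@[(1,0,1)]: h0:-1[(0,0,1)]-1* h2:-1[(1,0,0)]-1
  | p3 X@[(0,0,1)]: h2:-1[(0,0,0)]+1*
  | p4 O@[(0,0,0)] terminal -1; root [(2,0,1)] d10
O moving scores +1; O passing scores -1

zugzwang((2,0,1), O) = False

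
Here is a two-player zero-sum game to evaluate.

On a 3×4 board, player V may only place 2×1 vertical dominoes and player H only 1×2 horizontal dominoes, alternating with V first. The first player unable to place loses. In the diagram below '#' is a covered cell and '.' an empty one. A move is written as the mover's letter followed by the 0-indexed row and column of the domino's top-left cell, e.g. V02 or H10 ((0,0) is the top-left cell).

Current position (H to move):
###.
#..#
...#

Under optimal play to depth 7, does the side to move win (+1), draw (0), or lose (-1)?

ply 1, H at ###./#..#/...# | H11=+1→###./####/...#*; H20=-1→###./#..#/##.#; H21=+1→###./#..#/.###
ply 2: ###./####/...# is terminal -1 (V); from ###./#..#/...# depth 7

value(###./#..#/...#, H) = +1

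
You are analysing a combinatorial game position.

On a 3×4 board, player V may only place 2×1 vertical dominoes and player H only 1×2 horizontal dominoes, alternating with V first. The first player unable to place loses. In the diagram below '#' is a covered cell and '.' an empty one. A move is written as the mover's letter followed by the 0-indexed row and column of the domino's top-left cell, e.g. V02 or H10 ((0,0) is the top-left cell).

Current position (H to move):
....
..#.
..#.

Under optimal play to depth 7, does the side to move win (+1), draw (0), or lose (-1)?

value(..../..#./..#., H) = +1

p1 H@[..../..#./..#.]: H00[##../..#./..#.]-1 H01[.##./..#./..#.]-1 H02[..##/..#./..#.]-1 H10[..../###./..#.]+1* H20[..../..#./###.]-1
p2 V@[..../###./..#.]: V03[...#/####/..#.]-1* V13[..../####/..##]-1
p3 H@[...#/####/..#.]: H00[##.#/####/..#.]+1* H01[.###/####/..#.]+1 H20[...#/####/###.]+1
p4 V@[##.#/####/..#.] terminal -1; root [..../..#./..#.] d7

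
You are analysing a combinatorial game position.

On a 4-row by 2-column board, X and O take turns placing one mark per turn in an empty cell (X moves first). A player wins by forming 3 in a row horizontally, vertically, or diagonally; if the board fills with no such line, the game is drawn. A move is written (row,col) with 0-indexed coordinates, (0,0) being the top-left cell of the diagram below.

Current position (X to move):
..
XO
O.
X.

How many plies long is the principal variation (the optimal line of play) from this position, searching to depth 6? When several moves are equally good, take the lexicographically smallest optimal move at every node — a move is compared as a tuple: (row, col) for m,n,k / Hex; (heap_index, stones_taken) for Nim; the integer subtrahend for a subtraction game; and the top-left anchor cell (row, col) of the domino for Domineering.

PV length from [../XO/O./X.]: 4 plies

p1 X@[../XO/O./X.]: (0,0)[X./XO/O./X.]-1 (0,1)[.X/XO/O./X.]+0* (2,1)[../XO/OX/X.]+0 (3,1)[../XO/O./XX]+0
p2 O@[.X/XO/O./X.]: (0,0)[OX/XO/O./X.]+0* (2,1)[.X/XO/OO/X.]+0 (3,1)[.X/XO/O./XO]+0
p3 X@[OX/XO/O./X.]: (2,1)[OX/XO/OX/X.]+0* (3,1)[OX/XO/O./XX]+0
p4 O@[OX/XO/OX/X.]: (3,1)[OX/XO/OX/XO]+0*
p5 X@[OX/XO/OX/XO] terminal +0; root [../XO/O./X.] d6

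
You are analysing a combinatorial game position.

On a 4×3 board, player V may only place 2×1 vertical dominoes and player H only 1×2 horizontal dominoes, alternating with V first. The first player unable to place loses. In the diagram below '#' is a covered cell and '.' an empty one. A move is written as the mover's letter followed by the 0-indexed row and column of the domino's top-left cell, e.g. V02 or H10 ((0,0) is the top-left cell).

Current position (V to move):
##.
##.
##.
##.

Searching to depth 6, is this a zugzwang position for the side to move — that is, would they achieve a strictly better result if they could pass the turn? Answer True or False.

zugzwang(##./##./##./##., V) = False

[##./##./##./##.] V move#1: V02:+1/###/###/##./##.*, V12:+1/##./###/###/##., V22:+1/##./##./###/###
[###/###/##./##.] end (terminal -1, H#2); searched ##./##./##./##. to 6
pass branch (H moves first from the same position):
  | [##./##./##./##.] end (terminal -1, H#1); searched ##./##./##./##. to 6
V moving scores +1; V passing scores +1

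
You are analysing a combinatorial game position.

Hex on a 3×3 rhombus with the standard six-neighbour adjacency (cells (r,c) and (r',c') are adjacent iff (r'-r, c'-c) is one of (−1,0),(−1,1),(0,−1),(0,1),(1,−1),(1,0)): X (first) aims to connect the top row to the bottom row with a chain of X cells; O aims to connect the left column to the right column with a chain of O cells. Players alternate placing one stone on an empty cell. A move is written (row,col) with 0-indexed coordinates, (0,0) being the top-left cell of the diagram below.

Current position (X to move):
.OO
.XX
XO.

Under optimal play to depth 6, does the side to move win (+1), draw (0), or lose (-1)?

value(.OO/.XX/XO., X) = -1

[.OO/.XX/XO.] X move#1: (0,0):-1/XOO/.XX/XO.*, (1,0):-1/.OO/XXX/XO., (2,2):-1/.OO/.XX/XOX
[XOO/.XX/XO.] O move#2: (1,0):+1/XOO/OXX/XO.*, (2,2):-1/XOO/.XX/XOO
[XOO/OXX/XO.] end (terminal -1, X#3); searched .OO/.XX/XO. to 6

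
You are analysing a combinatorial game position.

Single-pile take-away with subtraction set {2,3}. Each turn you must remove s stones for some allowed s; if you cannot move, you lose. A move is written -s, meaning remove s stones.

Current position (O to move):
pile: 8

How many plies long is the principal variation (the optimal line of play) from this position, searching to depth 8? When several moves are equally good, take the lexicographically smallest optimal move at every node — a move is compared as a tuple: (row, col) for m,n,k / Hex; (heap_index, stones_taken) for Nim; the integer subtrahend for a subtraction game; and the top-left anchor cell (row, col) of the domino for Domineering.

[8] O move#1: -2:+1/6*, -3:+1/5
[6] X move#2: -2:-1/4*, -3:-1/3
[4] O move#3: -2:-1/2, -3:+1/1*
[1] end (terminal -1, X#4); searched 8 to 8

PV length from [8]: 3 plies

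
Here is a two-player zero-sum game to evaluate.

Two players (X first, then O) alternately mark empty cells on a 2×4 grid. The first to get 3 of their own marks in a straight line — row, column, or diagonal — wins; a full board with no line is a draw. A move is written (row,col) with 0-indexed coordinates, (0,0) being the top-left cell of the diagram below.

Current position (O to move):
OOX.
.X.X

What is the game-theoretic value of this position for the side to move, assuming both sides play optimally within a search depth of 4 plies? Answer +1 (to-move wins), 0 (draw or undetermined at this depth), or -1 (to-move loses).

p1 O@[OOX./.X.X]: (0,3)[OOXO/.X.X]-1 (1,0)[OOX./OX.X]-1 (1,2)[OOX./.XOX]+0*
p2 X@[OOX./.XOX]: (0,3)[OOXX/.XOX]+0* (1,0)[OOX./XXOX]+0
p3 O@[OOXX/.XOX]: (1,0)[OOXX/OXOX]+0*
p4 X@[OOXX/OXOX] terminal +0; root [OOX./.X.X] d4

value(OOX./.X.X, O) = 0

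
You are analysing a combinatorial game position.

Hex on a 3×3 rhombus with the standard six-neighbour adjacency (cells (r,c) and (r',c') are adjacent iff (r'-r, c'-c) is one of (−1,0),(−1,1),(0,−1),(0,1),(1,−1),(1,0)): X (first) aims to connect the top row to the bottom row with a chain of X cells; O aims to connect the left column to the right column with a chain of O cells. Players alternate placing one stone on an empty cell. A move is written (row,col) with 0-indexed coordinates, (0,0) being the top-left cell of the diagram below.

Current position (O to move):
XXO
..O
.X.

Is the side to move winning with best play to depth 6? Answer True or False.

O winning at [XXO/..O/.X.]: True

[XXO/..O/.X.] O move#1: (1,0):-1/XXO/O.O/.X., (1,1):+1/XXO/.OO/.X.*, (2,0):-1/XXO/..O/OX., (2,2):-1/XXO/..O/.XO
[XXO/.OO/.X.] X move#2: (1,0):-1/XXO/XOO/.X.*, (2,0):-1/XXO/.OO/XX., (2,2):-1/XXO/.OO/.XX
[XXO/XOO/.X.] O move#3: (2,0):+1/XXO/XOO/OX.*, (2,2):-1/XXO/XOO/.XO
[XXO/XOO/OX.] end (terminal -1, X#4); searched XXO/..O/.X. to 6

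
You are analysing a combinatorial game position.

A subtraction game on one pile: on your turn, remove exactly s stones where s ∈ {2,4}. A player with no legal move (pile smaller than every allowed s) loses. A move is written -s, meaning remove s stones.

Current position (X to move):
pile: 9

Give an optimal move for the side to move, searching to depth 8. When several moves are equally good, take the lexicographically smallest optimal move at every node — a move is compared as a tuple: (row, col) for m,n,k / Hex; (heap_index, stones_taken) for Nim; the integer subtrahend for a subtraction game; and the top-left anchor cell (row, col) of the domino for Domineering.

X's best at [9]: -2

ply 1, X at 9 | -2=+1→7*; -4=-1→5
ply 2, O at 7 | -2=-1→5*; -4=-1→3
ply 3, X at 5 | -2=-1→3; -4=+1→1*
ply 4: 1 is terminal -1 (O); from 9 depth 8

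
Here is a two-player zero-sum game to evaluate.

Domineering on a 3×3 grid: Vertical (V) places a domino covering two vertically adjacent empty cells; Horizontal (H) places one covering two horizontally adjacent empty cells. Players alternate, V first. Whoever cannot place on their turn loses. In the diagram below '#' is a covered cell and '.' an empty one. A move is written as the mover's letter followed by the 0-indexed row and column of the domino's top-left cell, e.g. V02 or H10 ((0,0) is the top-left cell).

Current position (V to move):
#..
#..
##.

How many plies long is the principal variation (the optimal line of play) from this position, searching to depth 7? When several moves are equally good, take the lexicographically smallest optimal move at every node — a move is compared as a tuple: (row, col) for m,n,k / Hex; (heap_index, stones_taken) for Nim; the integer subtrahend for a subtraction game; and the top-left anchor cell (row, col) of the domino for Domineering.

PV length from [#../#../##.]: 1 ply

ply 1, V at #../#../##. | V01=+1→##./##./##.*; V02=+1→#.#/#.#/##.; V12=-1→#../#.#/###
ply 2: ##./##./##. is terminal -1 (H); from #../#../##. depth 7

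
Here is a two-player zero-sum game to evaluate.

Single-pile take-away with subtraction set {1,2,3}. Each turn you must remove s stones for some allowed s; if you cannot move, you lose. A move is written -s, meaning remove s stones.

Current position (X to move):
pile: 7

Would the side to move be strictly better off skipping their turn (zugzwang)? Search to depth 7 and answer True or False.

zugzwang(7, X) = False

[7] X move#1: -1:-1/6, -2:-1/5, -3:+1/4*
[4] O move#2: -1:-1/3*, -2:-1/2, -3:-1/1
[3] X move#3: -1:-1/2, -2:-1/1, -3:+1/0*
[0] end (terminal -1, O#4); searched 7 to 7
suppose X passes — search the same position with O to move:
pass> [7] O move#1: -1:-1/6, -2:-1/5, -3:+1/4*
pass> [4] X move#2: -1:-1/3*, -2:-1/2, -3:-1/1
pass> [3] O move#3: -1:-1/2, -2:-1/1, -3:+1/0*
pass> [0] end (terminal -1, X#4); searched 7 to 7
for X: play +1, pass -1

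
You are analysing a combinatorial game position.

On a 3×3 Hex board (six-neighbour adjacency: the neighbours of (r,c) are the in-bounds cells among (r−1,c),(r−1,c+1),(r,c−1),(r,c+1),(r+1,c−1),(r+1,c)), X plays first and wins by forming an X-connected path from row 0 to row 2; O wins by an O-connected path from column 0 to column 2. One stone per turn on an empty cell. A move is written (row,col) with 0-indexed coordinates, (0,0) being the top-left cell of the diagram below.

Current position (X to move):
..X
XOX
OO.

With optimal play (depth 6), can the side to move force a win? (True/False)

[..X/XOX/OO.] X move#1: (0,0):-1/X.X/XOX/OO., (0,1):-1/.XX/XOX/OO., (2,2):+1/..X/XOX/OOX*
[..X/XOX/OOX] end (terminal -1, O#2); searched ..X/XOX/OO. to 6

X winning at [..X/XOX/OO.]: True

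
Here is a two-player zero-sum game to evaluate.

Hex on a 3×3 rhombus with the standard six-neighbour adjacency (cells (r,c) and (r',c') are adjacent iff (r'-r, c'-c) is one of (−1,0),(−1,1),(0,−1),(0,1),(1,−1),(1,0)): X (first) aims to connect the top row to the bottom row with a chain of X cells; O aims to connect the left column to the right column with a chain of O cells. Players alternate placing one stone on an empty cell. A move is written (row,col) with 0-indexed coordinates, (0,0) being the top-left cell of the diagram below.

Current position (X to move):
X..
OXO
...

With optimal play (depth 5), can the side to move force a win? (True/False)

p1 X@[X../OXO/...]: (0,1)[XX./OXO/...]+1* (0,2)[X.X/OXO/...]+1 (2,0)[X../OXO/X..]+1 (2,1)[X../OXO/.X.]+1 (2,2)[X../OXO/..X]+1
p2 O@[XX./OXO/...]: (0,2)[XXO/OXO/...]-1* (2,0)[XX./OXO/O..]-1 (2,1)[XX./OXO/.O.]-1 (2,2)[XX./OXO/..O]-1
p3 X@[XXO/OXO/...]: (2,0)[XXO/OXO/X..]+1* (2,1)[XXO/OXO/.X.]+1 (2,2)[XXO/OXO/..X]+1
p4 O@[XXO/OXO/X..] terminal -1; root [X../OXO/...] d5

X winning at [X../OXO/...]: True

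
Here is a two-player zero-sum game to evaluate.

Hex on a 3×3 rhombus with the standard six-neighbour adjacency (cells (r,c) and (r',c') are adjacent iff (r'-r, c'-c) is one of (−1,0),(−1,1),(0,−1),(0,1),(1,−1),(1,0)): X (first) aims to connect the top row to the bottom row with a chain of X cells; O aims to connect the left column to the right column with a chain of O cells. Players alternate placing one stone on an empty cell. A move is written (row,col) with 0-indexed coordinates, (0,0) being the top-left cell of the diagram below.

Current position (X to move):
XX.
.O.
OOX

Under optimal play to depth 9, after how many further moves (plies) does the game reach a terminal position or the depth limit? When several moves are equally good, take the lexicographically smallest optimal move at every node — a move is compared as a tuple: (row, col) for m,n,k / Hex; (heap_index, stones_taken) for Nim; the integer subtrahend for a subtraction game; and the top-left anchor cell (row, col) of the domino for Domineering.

p1 X@[XX./.O./OOX]: (0,2)[XXX/.O./OOX]-1* (1,0)[XX./XO./OOX]-1 (1,2)[XX./.OX/OOX]-1
p2 O@[XXX/.O./OOX]: (1,0)[XXX/OO./OOX]-1 (1,2)[XXX/.OO/OOX]+1*
p3 X@[XXX/.OO/OOX] terminal -1; root [XX./.O./OOX] d9

PV length from [XX./.O./OOX]: 2 plies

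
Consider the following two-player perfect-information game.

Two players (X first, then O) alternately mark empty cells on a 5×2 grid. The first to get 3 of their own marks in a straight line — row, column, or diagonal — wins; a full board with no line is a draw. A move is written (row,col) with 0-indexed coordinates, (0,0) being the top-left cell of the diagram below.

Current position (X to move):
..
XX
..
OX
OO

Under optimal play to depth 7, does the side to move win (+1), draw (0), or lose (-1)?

value(../XX/../OX/OO, X) = +1

p1 X@[../XX/../OX/OO]: (0,0)[X./XX/../OX/OO]-1 (0,1)[.X/XX/../OX/OO]-1 (2,0)[../XX/X./OX/OO]+1* (2,1)[../XX/.X/OX/OO]+1
p2 O@[../XX/X./OX/OO]: (0,0)[O./XX/X./OX/OO]-1* (0,1)[.O/XX/X./OX/OO]-1 (2,1)[../XX/XO/OX/OO]-1
p3 X@[O./XX/X./OX/OO]: (0,1)[OX/XX/X./OX/OO]+0 (2,1)[O./XX/XX/OX/OO]+1*
p4 O@[O./XX/XX/OX/OO] terminal -1; root [../XX/../OX/OO] d7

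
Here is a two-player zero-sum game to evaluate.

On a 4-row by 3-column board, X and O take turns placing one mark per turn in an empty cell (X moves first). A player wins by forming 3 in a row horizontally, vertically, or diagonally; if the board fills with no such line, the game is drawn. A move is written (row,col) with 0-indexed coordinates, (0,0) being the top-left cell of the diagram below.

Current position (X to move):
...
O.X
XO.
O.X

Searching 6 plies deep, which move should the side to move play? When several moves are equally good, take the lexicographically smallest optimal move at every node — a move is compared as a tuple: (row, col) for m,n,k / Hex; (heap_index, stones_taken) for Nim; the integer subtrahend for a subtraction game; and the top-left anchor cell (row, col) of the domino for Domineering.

X's best at [.../O.X/XO./O.X]: (0,0)

p1 X@[.../O.X/XO./O.X]: (0,0)[X../O.X/XO./O.X]+1* (0,1)[.X./O.X/XO./O.X]+1 (0,2)[..X/O.X/XO./O.X]+1 (1,1)[.../OXX/XO./O.X]+1 (2,2)[.../O.X/XOX/O.X]+1 (3,1)[.../O.X/XO./OXX]+0
p2 O@[X../O.X/XO./O.X]: (0,1)[XO./O.X/XO./O.X]-1* (0,2)[X.O/O.X/XO./O.X]-1 (1,1)[X../OOX/XO./O.X]-1 (2,2)[X../O.X/XOO/O.X]-1 (3,1)[X../O.X/XO./OOX]-1
p3 X@[XO./O.X/XO./O.X]: (0,2)[XOX/O.X/XO./O.X]-1 (1,1)[XO./OXX/XO./O.X]+1* (2,2)[XO./O.X/XOX/O.X]+1 (3,1)[XO./O.X/XO./OXX]-1
p4 O@[XO./OXX/XO./O.X]: (0,2)[XOO/OXX/XO./O.X]-1* (2,2)[XO./OXX/XOO/O.X]-1 (3,1)[XO./OXX/XO./OOX]-1
p5 X@[XOO/OXX/XO./O.X]: (2,2)[XOO/OXX/XOX/O.X]+1* (3,1)[XOO/OXX/XO./OXX]+0
p6 O@[XOO/OXX/XOX/O.X] terminal -1; root [.../O.X/XO./O.X] d6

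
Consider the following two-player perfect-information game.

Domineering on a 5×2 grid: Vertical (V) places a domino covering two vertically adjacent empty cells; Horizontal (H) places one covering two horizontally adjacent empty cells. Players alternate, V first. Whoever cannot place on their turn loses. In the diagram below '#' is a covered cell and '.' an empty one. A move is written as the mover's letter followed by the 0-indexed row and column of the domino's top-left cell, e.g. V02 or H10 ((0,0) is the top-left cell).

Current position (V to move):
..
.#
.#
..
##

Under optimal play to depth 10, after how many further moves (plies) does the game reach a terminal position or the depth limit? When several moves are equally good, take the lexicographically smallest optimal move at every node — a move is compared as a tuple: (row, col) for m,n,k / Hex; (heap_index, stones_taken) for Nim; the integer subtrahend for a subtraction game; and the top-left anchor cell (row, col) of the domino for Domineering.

ply 1, V at ../.#/.#/../## | V00=-1→#./##/.#/../##*; V10=-1→../##/##/../##; V20=-1→../.#/##/#./##
ply 2, H at #./##/.#/../## | H30=+1→#./##/.#/##/##*
ply 3: #./##/.#/##/## is terminal -1 (V); from ../.#/.#/../## depth 10

PV length from [../.#/.#/../##]: 2 plies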